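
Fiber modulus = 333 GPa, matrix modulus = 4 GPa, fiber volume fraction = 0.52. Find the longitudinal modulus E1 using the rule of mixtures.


E1 = Ef*Vf + Em*(1-Vf) = 333*0.52 + 4*0.48 = 175.08 GPa

175.08 GPa


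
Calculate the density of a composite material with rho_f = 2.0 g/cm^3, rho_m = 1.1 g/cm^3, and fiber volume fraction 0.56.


rho_c = rho_f*Vf + rho_m*(1-Vf) = 2.0*0.56 + 1.1*0.44 = 1.604 g/cm^3

1.604 g/cm^3


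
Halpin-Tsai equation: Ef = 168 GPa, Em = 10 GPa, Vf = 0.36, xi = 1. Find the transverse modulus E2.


eta = (Ef/Em - 1)/(Ef/Em + xi) = (16.8 - 1)/(16.8 + 1) = 0.8876
E2 = Em*(1+xi*eta*Vf)/(1-eta*Vf) = 19.39 GPa

19.39 GPa


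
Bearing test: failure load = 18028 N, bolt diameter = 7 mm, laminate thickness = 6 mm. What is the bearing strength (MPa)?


sigma_br = F/(d*h) = 18028/(7*6) = 429.2 MPa

429.2 MPa


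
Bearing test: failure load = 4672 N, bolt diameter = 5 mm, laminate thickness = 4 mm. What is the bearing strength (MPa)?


sigma_br = F/(d*h) = 4672/(5*4) = 233.6 MPa

233.6 MPa


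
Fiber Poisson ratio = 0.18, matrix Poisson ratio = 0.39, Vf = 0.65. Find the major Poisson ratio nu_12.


nu_12 = nu_f*Vf + nu_m*(1-Vf) = 0.18*0.65 + 0.39*0.35 = 0.2535

0.2535


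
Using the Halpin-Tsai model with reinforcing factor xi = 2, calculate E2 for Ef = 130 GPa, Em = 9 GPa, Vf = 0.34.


eta = (Ef/Em - 1)/(Ef/Em + xi) = (14.4444 - 1)/(14.4444 + 2) = 0.8176
E2 = Em*(1+xi*eta*Vf)/(1-eta*Vf) = 19.39 GPa

19.39 GPa


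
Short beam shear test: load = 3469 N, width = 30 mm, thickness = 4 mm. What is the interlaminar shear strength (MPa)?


ILSS = 3F/(4bh) = 3*3469/(4*30*4) = 21.68 MPa

21.68 MPa


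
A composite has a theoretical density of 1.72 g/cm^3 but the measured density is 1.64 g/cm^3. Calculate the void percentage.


Void% = (rho_theo - rho_actual)/rho_theo * 100 = (1.72 - 1.64)/1.72 * 100 = 4.65%

4.65%


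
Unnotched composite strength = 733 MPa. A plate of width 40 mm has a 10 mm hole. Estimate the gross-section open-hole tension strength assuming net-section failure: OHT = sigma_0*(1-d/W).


OHT = sigma_0*(1-d/W) = 733*(1-10/40) = 549.8 MPa

549.8 MPa


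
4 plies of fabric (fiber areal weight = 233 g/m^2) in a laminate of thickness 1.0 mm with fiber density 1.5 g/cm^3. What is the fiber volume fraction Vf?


Vf = n * FAW / (rho_f * h * 1000) = 4 * 233 / (1.5 * 1.0 * 1000) = 0.6213

0.6213


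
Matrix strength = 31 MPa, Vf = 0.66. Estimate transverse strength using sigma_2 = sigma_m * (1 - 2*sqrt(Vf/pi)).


factor = 1 - 2*sqrt(0.66/pi) = 0.0833
sigma_2 = 31 * 0.0833 = 2.58 MPa

2.58 MPa


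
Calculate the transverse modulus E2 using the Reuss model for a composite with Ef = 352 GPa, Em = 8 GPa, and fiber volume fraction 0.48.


1/E2 = Vf/Ef + (1-Vf)/Em = 0.48/352 + 0.52/8
E2 = 15.07 GPa

15.07 GPa


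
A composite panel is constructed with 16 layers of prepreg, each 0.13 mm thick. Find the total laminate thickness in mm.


h = n * t_ply = 16 * 0.13 = 2.08 mm

2.08 mm


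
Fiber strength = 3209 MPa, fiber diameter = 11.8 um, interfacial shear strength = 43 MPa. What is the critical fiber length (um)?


Lc = sigma_f * d / (2 * tau_i) = 3209 * 11.8 / (2 * 43) = 440.3 um

440.3 um


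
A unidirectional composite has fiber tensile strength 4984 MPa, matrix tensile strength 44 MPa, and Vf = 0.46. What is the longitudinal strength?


sigma_1 = sigma_f*Vf + sigma_m*(1-Vf) = 4984*0.46 + 44*0.54 = 2316.4 MPa

2316.4 MPa


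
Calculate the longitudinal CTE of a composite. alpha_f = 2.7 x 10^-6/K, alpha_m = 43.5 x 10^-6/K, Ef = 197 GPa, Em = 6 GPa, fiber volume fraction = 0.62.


E1 = Ef*Vf + Em*(1-Vf) = 124.42
alpha_1 = (alpha_f*Ef*Vf + alpha_m*Em*(1-Vf))/E1 = 3.45 x 10^-6/K

3.45 x 10^-6/K


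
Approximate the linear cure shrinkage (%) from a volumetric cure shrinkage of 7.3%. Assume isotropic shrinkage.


Linear shrinkage ≈ vol_shrink/3 = 7.3/3 = 2.433%

2.433%


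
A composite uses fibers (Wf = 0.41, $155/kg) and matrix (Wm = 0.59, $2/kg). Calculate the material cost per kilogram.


Cost = cost_f*Wf + cost_m*Wm = 155*0.41 + 2*0.59 = $64.73/kg

$64.73/kg


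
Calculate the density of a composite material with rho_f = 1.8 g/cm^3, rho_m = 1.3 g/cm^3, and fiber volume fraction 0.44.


rho_c = rho_f*Vf + rho_m*(1-Vf) = 1.8*0.44 + 1.3*0.56 = 1.52 g/cm^3

1.52 g/cm^3


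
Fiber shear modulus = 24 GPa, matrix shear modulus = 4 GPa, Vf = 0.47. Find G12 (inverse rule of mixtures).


1/G12 = Vf/Gf + (1-Vf)/Gm = 0.47/24 + 0.53/4
G12 = 6.58 GPa

6.58 GPa


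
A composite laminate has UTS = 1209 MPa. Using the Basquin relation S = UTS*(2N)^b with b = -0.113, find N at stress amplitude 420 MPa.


N = 0.5 * (S/UTS)^(1/b) = 0.5 * (420/1209)^(1/-0.113) = 5787.3983 cycles

5787.3983 cycles


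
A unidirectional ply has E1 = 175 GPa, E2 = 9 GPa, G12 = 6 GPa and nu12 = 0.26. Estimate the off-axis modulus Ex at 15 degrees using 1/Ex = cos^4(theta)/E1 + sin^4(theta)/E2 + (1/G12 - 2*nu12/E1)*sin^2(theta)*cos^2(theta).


cos^4(15) = 0.870513, sin^4(15) = 0.004487, sin^2(15)*cos^2(15) = 0.0625
1/G12 - 2*nu12/E1 = 1/6 - 2*0.26/175 = 0.163695 GPa^-1
1/Ex = 0.870513/175 + 0.004487/9 + 0.163695*0.0625 = 0.0157039 GPa^-1
Ex = 63.68 GPa

63.68 GPa


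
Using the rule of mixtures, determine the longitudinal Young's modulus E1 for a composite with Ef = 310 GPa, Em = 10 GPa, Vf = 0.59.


E1 = Ef*Vf + Em*(1-Vf) = 310*0.59 + 10*0.41 = 187.0 GPa

187.0 GPa


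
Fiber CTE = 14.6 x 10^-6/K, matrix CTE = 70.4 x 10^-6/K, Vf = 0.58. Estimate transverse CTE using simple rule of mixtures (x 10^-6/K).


alpha_2 = alpha_f*Vf + alpha_m*(1-Vf) = 14.6*0.58 + 70.4*0.42 = 38.0 x 10^-6/K

38.0 x 10^-6/K


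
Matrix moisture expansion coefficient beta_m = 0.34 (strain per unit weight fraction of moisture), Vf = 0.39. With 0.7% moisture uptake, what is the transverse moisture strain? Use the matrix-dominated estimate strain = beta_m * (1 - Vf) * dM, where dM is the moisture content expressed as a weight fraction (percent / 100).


dM = 0.7/100 = 0.007
strain = beta_m * (1-Vf) * dM = 0.34 * 0.61 * 0.007 = 0.0014518

0.0014518


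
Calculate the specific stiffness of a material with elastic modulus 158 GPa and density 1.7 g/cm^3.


Specific stiffness = E/rho = 158/1.7 = 92.9 GPa/(g/cm^3)

92.9 GPa/(g/cm^3)


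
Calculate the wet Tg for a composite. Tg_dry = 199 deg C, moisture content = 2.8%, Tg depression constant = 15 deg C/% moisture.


Tg_wet = Tg_dry - k*moisture = 199 - 15*2.8 = 157.0 deg C

157.0 deg C


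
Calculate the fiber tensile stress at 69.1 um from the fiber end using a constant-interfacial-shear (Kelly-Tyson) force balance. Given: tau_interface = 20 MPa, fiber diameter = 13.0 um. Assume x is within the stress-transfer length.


Force balance: sigma_f * (pi*d^2/4) = tau * (pi*d) * x  ->  sigma_f = 4 * tau * x / d
sigma_f = 4 * 20 * 69.1 / 13.0 = 425.2 MPa

425.2 MPa


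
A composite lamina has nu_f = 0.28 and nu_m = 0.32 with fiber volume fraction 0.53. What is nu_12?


nu_12 = nu_f*Vf + nu_m*(1-Vf) = 0.28*0.53 + 0.32*0.47 = 0.2988

0.2988


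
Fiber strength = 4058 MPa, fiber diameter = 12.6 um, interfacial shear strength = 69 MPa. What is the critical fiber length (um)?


Lc = sigma_f * d / (2 * tau_i) = 4058 * 12.6 / (2 * 69) = 370.5 um

370.5 um


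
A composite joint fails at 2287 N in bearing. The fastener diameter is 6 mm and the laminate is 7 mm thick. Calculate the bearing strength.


sigma_br = F/(d*h) = 2287/(6*7) = 54.5 MPa

54.5 MPa


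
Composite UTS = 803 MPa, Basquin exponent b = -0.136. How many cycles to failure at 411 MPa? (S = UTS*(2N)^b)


N = 0.5 * (S/UTS)^(1/b) = 0.5 * (411/803)^(1/-0.136) = 68.8252 cycles

68.8252 cycles


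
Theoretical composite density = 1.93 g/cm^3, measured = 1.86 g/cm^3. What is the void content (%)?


Void% = (rho_theo - rho_actual)/rho_theo * 100 = (1.93 - 1.86)/1.93 * 100 = 3.63%

3.63%


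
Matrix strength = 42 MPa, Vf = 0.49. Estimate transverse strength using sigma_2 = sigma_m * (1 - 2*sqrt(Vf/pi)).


factor = 1 - 2*sqrt(0.49/pi) = 0.2101
sigma_2 = 42 * 0.2101 = 8.83 MPa

8.83 MPa


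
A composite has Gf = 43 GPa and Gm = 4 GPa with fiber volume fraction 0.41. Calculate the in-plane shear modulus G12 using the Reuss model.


1/G12 = Vf/Gf + (1-Vf)/Gm = 0.41/43 + 0.59/4
G12 = 6.37 GPa

6.37 GPa


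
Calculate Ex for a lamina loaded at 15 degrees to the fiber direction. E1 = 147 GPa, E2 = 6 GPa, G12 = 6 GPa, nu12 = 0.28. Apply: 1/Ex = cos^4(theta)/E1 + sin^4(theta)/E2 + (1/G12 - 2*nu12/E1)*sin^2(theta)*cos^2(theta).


cos^4(15) = 0.870513, sin^4(15) = 0.004487, sin^2(15)*cos^2(15) = 0.0625
1/G12 - 2*nu12/E1 = 1/6 - 2*0.28/147 = 0.162857 GPa^-1
1/Ex = 0.870513/147 + 0.004487/6 + 0.162857*0.0625 = 0.0168483 GPa^-1
Ex = 59.35 GPa

59.35 GPa


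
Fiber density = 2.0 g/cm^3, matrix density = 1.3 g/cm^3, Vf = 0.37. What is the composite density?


rho_c = rho_f*Vf + rho_m*(1-Vf) = 2.0*0.37 + 1.3*0.63 = 1.559 g/cm^3

1.559 g/cm^3


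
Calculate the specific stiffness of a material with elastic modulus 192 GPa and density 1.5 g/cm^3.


Specific stiffness = E/rho = 192/1.5 = 128.0 GPa/(g/cm^3)

128.0 GPa/(g/cm^3)


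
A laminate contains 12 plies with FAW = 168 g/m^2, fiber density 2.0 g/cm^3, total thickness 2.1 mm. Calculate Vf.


Vf = n * FAW / (rho_f * h * 1000) = 12 * 168 / (2.0 * 2.1 * 1000) = 0.48

0.48


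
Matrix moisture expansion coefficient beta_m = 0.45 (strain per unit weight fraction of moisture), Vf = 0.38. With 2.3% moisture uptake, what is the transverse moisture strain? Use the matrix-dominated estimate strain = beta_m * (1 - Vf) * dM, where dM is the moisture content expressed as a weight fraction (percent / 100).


dM = 2.3/100 = 0.023
strain = beta_m * (1-Vf) * dM = 0.45 * 0.62 * 0.023 = 0.006417

0.006417


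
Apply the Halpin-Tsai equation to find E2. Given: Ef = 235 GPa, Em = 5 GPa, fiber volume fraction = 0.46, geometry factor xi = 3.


eta = (Ef/Em - 1)/(Ef/Em + xi) = (47.0 - 1)/(47.0 + 3) = 0.92
E2 = Em*(1+xi*eta*Vf)/(1-eta*Vf) = 19.67 GPa

19.67 GPa


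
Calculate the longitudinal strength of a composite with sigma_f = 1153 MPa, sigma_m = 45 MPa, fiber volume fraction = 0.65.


sigma_1 = sigma_f*Vf + sigma_m*(1-Vf) = 1153*0.65 + 45*0.35 = 765.2 MPa

765.2 MPa


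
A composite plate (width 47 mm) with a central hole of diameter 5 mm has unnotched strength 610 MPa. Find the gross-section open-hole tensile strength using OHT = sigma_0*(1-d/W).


OHT = sigma_0*(1-d/W) = 610*(1-5/47) = 545.1 MPa

545.1 MPa


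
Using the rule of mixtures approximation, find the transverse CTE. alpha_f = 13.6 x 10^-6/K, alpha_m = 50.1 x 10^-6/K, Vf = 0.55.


alpha_2 = alpha_f*Vf + alpha_m*(1-Vf) = 13.6*0.55 + 50.1*0.45 = 30.0 x 10^-6/K

30.0 x 10^-6/K


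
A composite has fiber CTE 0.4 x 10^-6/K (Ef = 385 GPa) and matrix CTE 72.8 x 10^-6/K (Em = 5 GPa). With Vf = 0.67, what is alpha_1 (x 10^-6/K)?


E1 = Ef*Vf + Em*(1-Vf) = 259.6
alpha_1 = (alpha_f*Ef*Vf + alpha_m*Em*(1-Vf))/E1 = 0.86 x 10^-6/K

0.86 x 10^-6/K


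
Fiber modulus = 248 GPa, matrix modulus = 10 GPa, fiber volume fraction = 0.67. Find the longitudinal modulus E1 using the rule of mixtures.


E1 = Ef*Vf + Em*(1-Vf) = 248*0.67 + 10*0.33 = 169.46 GPa

169.46 GPa


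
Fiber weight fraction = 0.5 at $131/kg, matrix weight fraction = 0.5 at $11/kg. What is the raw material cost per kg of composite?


Cost = cost_f*Wf + cost_m*Wm = 131*0.5 + 11*0.5 = $71.0/kg

$71.0/kg


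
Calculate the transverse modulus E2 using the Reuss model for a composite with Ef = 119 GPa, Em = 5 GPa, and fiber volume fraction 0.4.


1/E2 = Vf/Ef + (1-Vf)/Em = 0.4/119 + 0.6/5
E2 = 8.11 GPa

8.11 GPa


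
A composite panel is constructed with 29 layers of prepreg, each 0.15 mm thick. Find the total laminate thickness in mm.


h = n * t_ply = 29 * 0.15 = 4.35 mm

4.35 mm


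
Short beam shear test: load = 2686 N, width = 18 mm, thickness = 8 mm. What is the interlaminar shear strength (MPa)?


ILSS = 3F/(4bh) = 3*2686/(4*18*8) = 13.99 MPa

13.99 MPa


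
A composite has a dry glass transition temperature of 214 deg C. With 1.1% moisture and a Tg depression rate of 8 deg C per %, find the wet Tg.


Tg_wet = Tg_dry - k*moisture = 214 - 8*1.1 = 205.2 deg C

205.2 deg C


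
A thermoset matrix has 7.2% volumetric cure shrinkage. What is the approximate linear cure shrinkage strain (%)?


Linear shrinkage ≈ vol_shrink/3 = 7.2/3 = 2.4%

2.4%


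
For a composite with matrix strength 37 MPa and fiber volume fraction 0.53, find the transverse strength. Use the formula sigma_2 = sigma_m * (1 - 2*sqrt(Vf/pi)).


factor = 1 - 2*sqrt(0.53/pi) = 0.1785
sigma_2 = 37 * 0.1785 = 6.61 MPa

6.61 MPa


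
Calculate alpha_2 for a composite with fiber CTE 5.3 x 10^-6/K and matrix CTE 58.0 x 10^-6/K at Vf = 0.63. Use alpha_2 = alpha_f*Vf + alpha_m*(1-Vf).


alpha_2 = alpha_f*Vf + alpha_m*(1-Vf) = 5.3*0.63 + 58.0*0.37 = 24.8 x 10^-6/K

24.8 x 10^-6/K


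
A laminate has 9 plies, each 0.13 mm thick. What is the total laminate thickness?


h = n * t_ply = 9 * 0.13 = 1.17 mm

1.17 mm


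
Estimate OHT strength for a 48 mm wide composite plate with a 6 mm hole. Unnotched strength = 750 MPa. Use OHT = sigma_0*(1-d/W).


OHT = sigma_0*(1-d/W) = 750*(1-6/48) = 656.3 MPa

656.3 MPa


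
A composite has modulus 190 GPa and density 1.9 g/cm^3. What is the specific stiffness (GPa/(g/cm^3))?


Specific stiffness = E/rho = 190/1.9 = 100.0 GPa/(g/cm^3)

100.0 GPa/(g/cm^3)


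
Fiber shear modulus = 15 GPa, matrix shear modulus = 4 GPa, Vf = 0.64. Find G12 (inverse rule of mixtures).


1/G12 = Vf/Gf + (1-Vf)/Gm = 0.64/15 + 0.36/4
G12 = 7.54 GPa

7.54 GPa


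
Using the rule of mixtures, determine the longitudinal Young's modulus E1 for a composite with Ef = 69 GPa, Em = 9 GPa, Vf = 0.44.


E1 = Ef*Vf + Em*(1-Vf) = 69*0.44 + 9*0.56 = 35.4 GPa

35.4 GPa


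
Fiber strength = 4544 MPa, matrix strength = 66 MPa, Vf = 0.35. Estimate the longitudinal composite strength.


sigma_1 = sigma_f*Vf + sigma_m*(1-Vf) = 4544*0.35 + 66*0.65 = 1633.3 MPa

1633.3 MPa


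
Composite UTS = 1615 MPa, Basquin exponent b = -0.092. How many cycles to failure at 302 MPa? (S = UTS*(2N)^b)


N = 0.5 * (S/UTS)^(1/b) = 0.5 * (302/1615)^(1/-0.092) = 4.1097e+07 cycles

4.1097e+07 cycles


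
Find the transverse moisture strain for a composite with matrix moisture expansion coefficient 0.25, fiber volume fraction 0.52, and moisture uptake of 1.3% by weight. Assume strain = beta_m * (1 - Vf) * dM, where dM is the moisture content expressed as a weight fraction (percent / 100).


dM = 1.3/100 = 0.013
strain = beta_m * (1-Vf) * dM = 0.25 * 0.48 * 0.013 = 0.00156

0.00156


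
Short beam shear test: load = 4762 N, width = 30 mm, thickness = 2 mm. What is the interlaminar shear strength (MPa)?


ILSS = 3F/(4bh) = 3*4762/(4*30*2) = 59.53 MPa

59.53 MPa


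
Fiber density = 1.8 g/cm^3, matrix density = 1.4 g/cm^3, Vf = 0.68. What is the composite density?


rho_c = rho_f*Vf + rho_m*(1-Vf) = 1.8*0.68 + 1.4*0.32 = 1.672 g/cm^3

1.672 g/cm^3


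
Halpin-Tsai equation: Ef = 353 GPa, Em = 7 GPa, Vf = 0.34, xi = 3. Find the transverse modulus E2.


eta = (Ef/Em - 1)/(Ef/Em + xi) = (50.4286 - 1)/(50.4286 + 3) = 0.9251
E2 = Em*(1+xi*eta*Vf)/(1-eta*Vf) = 19.85 GPa

19.85 GPa


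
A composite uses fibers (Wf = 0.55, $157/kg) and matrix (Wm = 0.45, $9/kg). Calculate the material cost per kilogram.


Cost = cost_f*Wf + cost_m*Wm = 157*0.55 + 9*0.45 = $90.4/kg

$90.4/kg


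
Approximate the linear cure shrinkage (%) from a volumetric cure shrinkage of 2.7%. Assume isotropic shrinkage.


Linear shrinkage ≈ vol_shrink/3 = 2.7/3 = 0.9%

0.9%


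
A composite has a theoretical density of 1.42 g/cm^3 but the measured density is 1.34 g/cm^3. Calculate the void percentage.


Void% = (rho_theo - rho_actual)/rho_theo * 100 = (1.42 - 1.34)/1.42 * 100 = 5.63%

5.63%


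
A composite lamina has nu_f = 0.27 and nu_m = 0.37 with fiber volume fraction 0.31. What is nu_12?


nu_12 = nu_f*Vf + nu_m*(1-Vf) = 0.27*0.31 + 0.37*0.69 = 0.339

0.339


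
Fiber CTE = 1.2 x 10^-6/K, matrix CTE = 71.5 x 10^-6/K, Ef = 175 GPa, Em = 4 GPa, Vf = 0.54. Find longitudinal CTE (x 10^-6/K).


E1 = Ef*Vf + Em*(1-Vf) = 96.34
alpha_1 = (alpha_f*Ef*Vf + alpha_m*Em*(1-Vf))/E1 = 2.54 x 10^-6/K

2.54 x 10^-6/K


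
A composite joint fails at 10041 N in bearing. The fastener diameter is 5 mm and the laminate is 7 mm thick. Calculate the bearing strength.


sigma_br = F/(d*h) = 10041/(5*7) = 286.9 MPa

286.9 MPa


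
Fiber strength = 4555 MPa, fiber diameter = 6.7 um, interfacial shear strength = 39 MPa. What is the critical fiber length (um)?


Lc = sigma_f * d / (2 * tau_i) = 4555 * 6.7 / (2 * 39) = 391.3 um

391.3 um


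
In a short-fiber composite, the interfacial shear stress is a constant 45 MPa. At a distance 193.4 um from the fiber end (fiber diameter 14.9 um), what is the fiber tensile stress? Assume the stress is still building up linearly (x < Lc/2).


Force balance: sigma_f * (pi*d^2/4) = tau * (pi*d) * x  ->  sigma_f = 4 * tau * x / d
sigma_f = 4 * 45 * 193.4 / 14.9 = 2336.4 MPa

2336.4 MPa


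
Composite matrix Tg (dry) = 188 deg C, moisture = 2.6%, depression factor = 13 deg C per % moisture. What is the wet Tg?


Tg_wet = Tg_dry - k*moisture = 188 - 13*2.6 = 154.2 deg C

154.2 deg C


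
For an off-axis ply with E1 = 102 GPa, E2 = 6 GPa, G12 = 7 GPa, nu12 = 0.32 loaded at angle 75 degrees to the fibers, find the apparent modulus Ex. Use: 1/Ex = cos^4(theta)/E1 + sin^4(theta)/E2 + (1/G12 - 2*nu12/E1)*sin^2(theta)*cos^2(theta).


cos^4(75) = 0.004487, sin^4(75) = 0.870513, sin^2(75)*cos^2(75) = 0.0625
1/G12 - 2*nu12/E1 = 1/7 - 2*0.32/102 = 0.136583 GPa^-1
1/Ex = 0.004487/102 + 0.870513/6 + 0.136583*0.0625 = 0.1536659 GPa^-1
Ex = 6.51 GPa

6.51 GPa


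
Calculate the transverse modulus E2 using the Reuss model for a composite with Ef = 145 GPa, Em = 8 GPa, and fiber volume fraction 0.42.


1/E2 = Vf/Ef + (1-Vf)/Em = 0.42/145 + 0.58/8
E2 = 13.26 GPa

13.26 GPa


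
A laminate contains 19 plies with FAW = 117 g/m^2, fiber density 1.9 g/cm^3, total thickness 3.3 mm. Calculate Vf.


Vf = n * FAW / (rho_f * h * 1000) = 19 * 117 / (1.9 * 3.3 * 1000) = 0.3545

0.3545


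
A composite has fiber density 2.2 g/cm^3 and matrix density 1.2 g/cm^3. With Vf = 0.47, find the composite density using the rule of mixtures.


rho_c = rho_f*Vf + rho_m*(1-Vf) = 2.2*0.47 + 1.2*0.53 = 1.67 g/cm^3

1.67 g/cm^3


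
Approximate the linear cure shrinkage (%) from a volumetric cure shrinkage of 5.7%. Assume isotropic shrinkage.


Linear shrinkage ≈ vol_shrink/3 = 5.7/3 = 1.9%

1.9%


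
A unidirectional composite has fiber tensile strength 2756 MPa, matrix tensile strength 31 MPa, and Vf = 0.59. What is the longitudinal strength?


sigma_1 = sigma_f*Vf + sigma_m*(1-Vf) = 2756*0.59 + 31*0.41 = 1638.8 MPa

1638.8 MPa


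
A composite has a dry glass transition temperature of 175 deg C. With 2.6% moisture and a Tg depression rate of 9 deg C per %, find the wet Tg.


Tg_wet = Tg_dry - k*moisture = 175 - 9*2.6 = 151.6 deg C

151.6 deg C


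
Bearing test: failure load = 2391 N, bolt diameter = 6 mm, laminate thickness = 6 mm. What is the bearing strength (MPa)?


sigma_br = F/(d*h) = 2391/(6*6) = 66.4 MPa

66.4 MPa


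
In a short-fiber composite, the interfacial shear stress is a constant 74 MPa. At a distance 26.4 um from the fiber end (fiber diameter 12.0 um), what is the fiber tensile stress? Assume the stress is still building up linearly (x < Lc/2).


Force balance: sigma_f * (pi*d^2/4) = tau * (pi*d) * x  ->  sigma_f = 4 * tau * x / d
sigma_f = 4 * 74 * 26.4 / 12.0 = 651.2 MPa

651.2 MPa


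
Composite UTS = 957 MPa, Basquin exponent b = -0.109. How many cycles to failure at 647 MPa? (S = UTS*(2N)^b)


N = 0.5 * (S/UTS)^(1/b) = 0.5 * (647/957)^(1/-0.109) = 18.1415 cycles

18.1415 cycles


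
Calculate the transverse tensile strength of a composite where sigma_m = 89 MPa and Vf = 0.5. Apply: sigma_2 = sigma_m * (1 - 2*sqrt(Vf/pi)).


factor = 1 - 2*sqrt(0.5/pi) = 0.2021
sigma_2 = 89 * 0.2021 = 17.99 MPa

17.99 MPa


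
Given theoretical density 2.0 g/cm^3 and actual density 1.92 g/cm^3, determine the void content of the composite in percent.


Void% = (rho_theo - rho_actual)/rho_theo * 100 = (2.0 - 1.92)/2.0 * 100 = 4.0%

4.0%


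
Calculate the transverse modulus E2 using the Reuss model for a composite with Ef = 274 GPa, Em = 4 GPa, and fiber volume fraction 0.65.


1/E2 = Vf/Ef + (1-Vf)/Em = 0.65/274 + 0.35/4
E2 = 11.13 GPa

11.13 GPa


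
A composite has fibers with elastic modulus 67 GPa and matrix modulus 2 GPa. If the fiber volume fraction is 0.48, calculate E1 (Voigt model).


E1 = Ef*Vf + Em*(1-Vf) = 67*0.48 + 2*0.52 = 33.2 GPa

33.2 GPa


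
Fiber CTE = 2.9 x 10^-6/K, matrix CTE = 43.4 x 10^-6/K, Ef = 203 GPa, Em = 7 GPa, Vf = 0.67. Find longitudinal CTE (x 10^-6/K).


E1 = Ef*Vf + Em*(1-Vf) = 138.32
alpha_1 = (alpha_f*Ef*Vf + alpha_m*Em*(1-Vf))/E1 = 3.58 x 10^-6/K

3.58 x 10^-6/K


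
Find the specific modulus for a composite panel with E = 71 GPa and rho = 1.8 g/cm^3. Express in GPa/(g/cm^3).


Specific stiffness = E/rho = 71/1.8 = 39.4 GPa/(g/cm^3)

39.4 GPa/(g/cm^3)


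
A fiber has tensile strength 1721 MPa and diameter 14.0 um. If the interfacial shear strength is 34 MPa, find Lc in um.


Lc = sigma_f * d / (2 * tau_i) = 1721 * 14.0 / (2 * 34) = 354.3 um

354.3 um


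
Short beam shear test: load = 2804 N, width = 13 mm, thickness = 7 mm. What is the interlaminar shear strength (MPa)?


ILSS = 3F/(4bh) = 3*2804/(4*13*7) = 23.11 MPa

23.11 MPa


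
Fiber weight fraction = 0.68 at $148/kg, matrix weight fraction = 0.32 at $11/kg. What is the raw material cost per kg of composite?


Cost = cost_f*Wf + cost_m*Wm = 148*0.68 + 11*0.32 = $104.16/kg

$104.16/kg


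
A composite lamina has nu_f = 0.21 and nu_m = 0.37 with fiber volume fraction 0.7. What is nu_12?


nu_12 = nu_f*Vf + nu_m*(1-Vf) = 0.21*0.7 + 0.37*0.3 = 0.258

0.258


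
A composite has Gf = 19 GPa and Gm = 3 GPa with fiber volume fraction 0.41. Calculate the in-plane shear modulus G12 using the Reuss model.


1/G12 = Vf/Gf + (1-Vf)/Gm = 0.41/19 + 0.59/3
G12 = 4.58 GPa

4.58 GPa


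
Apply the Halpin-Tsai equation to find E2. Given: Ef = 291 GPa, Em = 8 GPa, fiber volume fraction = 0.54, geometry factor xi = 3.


eta = (Ef/Em - 1)/(Ef/Em + xi) = (36.375 - 1)/(36.375 + 3) = 0.8984
E2 = Em*(1+xi*eta*Vf)/(1-eta*Vf) = 38.15 GPa

38.15 GPa


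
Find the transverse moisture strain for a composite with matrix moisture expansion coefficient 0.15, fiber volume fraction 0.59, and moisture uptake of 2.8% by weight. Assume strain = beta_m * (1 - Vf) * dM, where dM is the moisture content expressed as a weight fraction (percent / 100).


dM = 2.8/100 = 0.028
strain = beta_m * (1-Vf) * dM = 0.15 * 0.41 * 0.028 = 0.001722

0.001722


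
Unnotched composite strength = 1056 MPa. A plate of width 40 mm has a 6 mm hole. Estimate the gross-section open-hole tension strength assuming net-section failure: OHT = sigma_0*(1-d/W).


OHT = sigma_0*(1-d/W) = 1056*(1-6/40) = 897.6 MPa

897.6 MPa


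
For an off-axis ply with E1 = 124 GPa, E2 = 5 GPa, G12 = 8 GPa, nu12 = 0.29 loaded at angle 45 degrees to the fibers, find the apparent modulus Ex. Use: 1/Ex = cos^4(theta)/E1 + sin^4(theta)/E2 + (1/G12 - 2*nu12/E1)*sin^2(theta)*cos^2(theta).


cos^4(45) = 0.25, sin^4(45) = 0.25, sin^2(45)*cos^2(45) = 0.25
1/G12 - 2*nu12/E1 = 1/8 - 2*0.29/124 = 0.120323 GPa^-1
1/Ex = 0.25/124 + 0.25/5 + 0.120323*0.25 = 0.0820968 GPa^-1
Ex = 12.18 GPa

12.18 GPa


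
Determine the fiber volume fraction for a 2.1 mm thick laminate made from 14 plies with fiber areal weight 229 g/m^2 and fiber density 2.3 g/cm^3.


Vf = n * FAW / (rho_f * h * 1000) = 14 * 229 / (2.3 * 2.1 * 1000) = 0.6638

0.6638


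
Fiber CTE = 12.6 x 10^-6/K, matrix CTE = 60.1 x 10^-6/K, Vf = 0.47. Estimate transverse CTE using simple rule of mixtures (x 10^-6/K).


alpha_2 = alpha_f*Vf + alpha_m*(1-Vf) = 12.6*0.47 + 60.1*0.53 = 37.8 x 10^-6/K

37.8 x 10^-6/K


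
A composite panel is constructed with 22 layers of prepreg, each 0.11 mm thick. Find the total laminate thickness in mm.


h = n * t_ply = 22 * 0.11 = 2.42 mm

2.42 mm


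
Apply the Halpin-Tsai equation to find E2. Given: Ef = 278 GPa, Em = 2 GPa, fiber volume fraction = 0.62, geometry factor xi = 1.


eta = (Ef/Em - 1)/(Ef/Em + xi) = (139.0 - 1)/(139.0 + 1) = 0.9857
E2 = Em*(1+xi*eta*Vf)/(1-eta*Vf) = 8.29 GPa

8.29 GPa


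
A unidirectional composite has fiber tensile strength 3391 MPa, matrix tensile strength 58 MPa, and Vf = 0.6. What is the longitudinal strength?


sigma_1 = sigma_f*Vf + sigma_m*(1-Vf) = 3391*0.6 + 58*0.4 = 2057.8 MPa

2057.8 MPa


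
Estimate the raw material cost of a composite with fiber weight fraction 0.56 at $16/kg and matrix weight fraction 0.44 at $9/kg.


Cost = cost_f*Wf + cost_m*Wm = 16*0.56 + 9*0.44 = $12.92/kg

$12.92/kg


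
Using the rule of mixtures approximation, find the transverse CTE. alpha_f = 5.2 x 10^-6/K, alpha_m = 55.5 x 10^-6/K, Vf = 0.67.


alpha_2 = alpha_f*Vf + alpha_m*(1-Vf) = 5.2*0.67 + 55.5*0.33 = 21.8 x 10^-6/K

21.8 x 10^-6/K


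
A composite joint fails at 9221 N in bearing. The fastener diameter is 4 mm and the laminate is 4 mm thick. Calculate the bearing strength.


sigma_br = F/(d*h) = 9221/(4*4) = 576.3 MPa

576.3 MPa


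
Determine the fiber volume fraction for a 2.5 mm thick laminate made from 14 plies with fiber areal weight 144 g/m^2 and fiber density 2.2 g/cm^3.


Vf = n * FAW / (rho_f * h * 1000) = 14 * 144 / (2.2 * 2.5 * 1000) = 0.3665

0.3665


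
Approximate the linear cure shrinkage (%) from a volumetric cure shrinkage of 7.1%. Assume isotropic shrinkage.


Linear shrinkage ≈ vol_shrink/3 = 7.1/3 = 2.367%

2.367%


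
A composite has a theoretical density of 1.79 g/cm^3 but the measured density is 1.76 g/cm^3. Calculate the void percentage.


Void% = (rho_theo - rho_actual)/rho_theo * 100 = (1.79 - 1.76)/1.79 * 100 = 1.68%

1.68%


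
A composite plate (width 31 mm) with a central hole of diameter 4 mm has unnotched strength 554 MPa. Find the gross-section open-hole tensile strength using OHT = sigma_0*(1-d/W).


OHT = sigma_0*(1-d/W) = 554*(1-4/31) = 482.5 MPa

482.5 MPa


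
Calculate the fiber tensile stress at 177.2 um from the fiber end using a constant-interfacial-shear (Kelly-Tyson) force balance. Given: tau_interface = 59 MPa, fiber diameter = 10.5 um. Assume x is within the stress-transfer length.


Force balance: sigma_f * (pi*d^2/4) = tau * (pi*d) * x  ->  sigma_f = 4 * tau * x / d
sigma_f = 4 * 59 * 177.2 / 10.5 = 3982.8 MPa

3982.8 MPa


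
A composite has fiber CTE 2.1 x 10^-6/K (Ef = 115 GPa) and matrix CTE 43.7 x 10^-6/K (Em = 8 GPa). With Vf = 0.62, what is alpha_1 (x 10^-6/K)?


E1 = Ef*Vf + Em*(1-Vf) = 74.34
alpha_1 = (alpha_f*Ef*Vf + alpha_m*Em*(1-Vf))/E1 = 3.8 x 10^-6/K

3.8 x 10^-6/K


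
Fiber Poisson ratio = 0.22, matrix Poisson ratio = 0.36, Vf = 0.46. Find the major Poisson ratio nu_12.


nu_12 = nu_f*Vf + nu_m*(1-Vf) = 0.22*0.46 + 0.36*0.54 = 0.2956

0.2956


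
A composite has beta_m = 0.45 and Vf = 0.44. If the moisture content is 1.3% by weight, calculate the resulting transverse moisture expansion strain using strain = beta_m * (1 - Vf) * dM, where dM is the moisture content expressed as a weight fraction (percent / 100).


dM = 1.3/100 = 0.013
strain = beta_m * (1-Vf) * dM = 0.45 * 0.56 * 0.013 = 0.003276

0.003276


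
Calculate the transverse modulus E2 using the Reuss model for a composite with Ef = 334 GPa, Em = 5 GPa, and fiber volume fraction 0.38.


1/E2 = Vf/Ef + (1-Vf)/Em = 0.38/334 + 0.62/5
E2 = 7.99 GPa

7.99 GPa


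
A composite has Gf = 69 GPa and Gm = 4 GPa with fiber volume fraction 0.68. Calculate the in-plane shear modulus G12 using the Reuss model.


1/G12 = Vf/Gf + (1-Vf)/Gm = 0.68/69 + 0.32/4
G12 = 11.13 GPa

11.13 GPa


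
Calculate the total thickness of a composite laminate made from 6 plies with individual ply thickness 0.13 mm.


h = n * t_ply = 6 * 0.13 = 0.78 mm

0.78 mm


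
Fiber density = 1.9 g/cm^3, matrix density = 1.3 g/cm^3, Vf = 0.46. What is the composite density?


rho_c = rho_f*Vf + rho_m*(1-Vf) = 1.9*0.46 + 1.3*0.54 = 1.576 g/cm^3

1.576 g/cm^3


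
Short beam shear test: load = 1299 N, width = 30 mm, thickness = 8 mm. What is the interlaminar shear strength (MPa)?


ILSS = 3F/(4bh) = 3*1299/(4*30*8) = 4.06 MPa

4.06 MPa


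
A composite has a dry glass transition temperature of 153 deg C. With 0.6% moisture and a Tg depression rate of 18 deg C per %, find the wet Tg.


Tg_wet = Tg_dry - k*moisture = 153 - 18*0.6 = 142.2 deg C

142.2 deg C


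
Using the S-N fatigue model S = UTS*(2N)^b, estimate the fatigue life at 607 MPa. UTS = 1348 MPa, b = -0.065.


N = 0.5 * (S/UTS)^(1/b) = 0.5 * (607/1348)^(1/-0.065) = 107092.1688 cycles

107092.1688 cycles


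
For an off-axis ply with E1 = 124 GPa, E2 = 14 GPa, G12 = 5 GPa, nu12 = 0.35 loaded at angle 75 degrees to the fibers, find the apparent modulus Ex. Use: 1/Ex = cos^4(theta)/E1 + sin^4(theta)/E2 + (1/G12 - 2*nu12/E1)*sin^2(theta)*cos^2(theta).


cos^4(75) = 0.004487, sin^4(75) = 0.870513, sin^2(75)*cos^2(75) = 0.0625
1/G12 - 2*nu12/E1 = 1/5 - 2*0.35/124 = 0.194355 GPa^-1
1/Ex = 0.004487/124 + 0.870513/14 + 0.194355*0.0625 = 0.0743628 GPa^-1
Ex = 13.45 GPa

13.45 GPa


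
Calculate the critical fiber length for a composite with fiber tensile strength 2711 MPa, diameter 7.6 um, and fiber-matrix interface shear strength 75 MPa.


Lc = sigma_f * d / (2 * tau_i) = 2711 * 7.6 / (2 * 75) = 137.4 um

137.4 um


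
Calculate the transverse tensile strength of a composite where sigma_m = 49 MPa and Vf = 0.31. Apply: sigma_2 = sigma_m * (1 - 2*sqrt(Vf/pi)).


factor = 1 - 2*sqrt(0.31/pi) = 0.3717
sigma_2 = 49 * 0.3717 = 18.22 MPa

18.22 MPa


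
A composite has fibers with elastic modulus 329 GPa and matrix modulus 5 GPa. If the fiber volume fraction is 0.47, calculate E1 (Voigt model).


E1 = Ef*Vf + Em*(1-Vf) = 329*0.47 + 5*0.53 = 157.28 GPa

157.28 GPa


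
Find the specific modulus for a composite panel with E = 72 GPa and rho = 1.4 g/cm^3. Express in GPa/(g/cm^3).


Specific stiffness = E/rho = 72/1.4 = 51.4 GPa/(g/cm^3)

51.4 GPa/(g/cm^3)


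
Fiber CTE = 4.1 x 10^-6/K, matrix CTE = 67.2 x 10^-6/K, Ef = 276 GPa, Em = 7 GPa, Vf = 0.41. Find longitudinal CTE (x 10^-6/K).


E1 = Ef*Vf + Em*(1-Vf) = 117.29
alpha_1 = (alpha_f*Ef*Vf + alpha_m*Em*(1-Vf))/E1 = 6.32 x 10^-6/K

6.32 x 10^-6/K


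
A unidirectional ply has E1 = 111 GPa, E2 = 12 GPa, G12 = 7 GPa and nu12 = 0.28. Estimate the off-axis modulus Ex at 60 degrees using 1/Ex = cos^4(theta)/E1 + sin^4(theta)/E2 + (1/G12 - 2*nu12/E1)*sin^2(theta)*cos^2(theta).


cos^4(60) = 0.0625, sin^4(60) = 0.5625, sin^2(60)*cos^2(60) = 0.1875
1/G12 - 2*nu12/E1 = 1/7 - 2*0.28/111 = 0.137812 GPa^-1
1/Ex = 0.0625/111 + 0.5625/12 + 0.137812*0.1875 = 0.0732778 GPa^-1
Ex = 13.65 GPa

13.65 GPa


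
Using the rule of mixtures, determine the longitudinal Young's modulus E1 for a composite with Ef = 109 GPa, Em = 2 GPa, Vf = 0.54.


E1 = Ef*Vf + Em*(1-Vf) = 109*0.54 + 2*0.46 = 59.78 GPa

59.78 GPa


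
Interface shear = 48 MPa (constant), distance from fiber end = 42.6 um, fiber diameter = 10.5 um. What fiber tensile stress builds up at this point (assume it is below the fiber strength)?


Force balance: sigma_f * (pi*d^2/4) = tau * (pi*d) * x  ->  sigma_f = 4 * tau * x / d
sigma_f = 4 * 48 * 42.6 / 10.5 = 779.0 MPa

779.0 MPa


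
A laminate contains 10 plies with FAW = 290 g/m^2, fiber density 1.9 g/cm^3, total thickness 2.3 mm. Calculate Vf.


Vf = n * FAW / (rho_f * h * 1000) = 10 * 290 / (1.9 * 2.3 * 1000) = 0.6636

0.6636


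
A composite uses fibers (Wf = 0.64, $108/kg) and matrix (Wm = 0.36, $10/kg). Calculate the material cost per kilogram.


Cost = cost_f*Wf + cost_m*Wm = 108*0.64 + 10*0.36 = $72.72/kg

$72.72/kg


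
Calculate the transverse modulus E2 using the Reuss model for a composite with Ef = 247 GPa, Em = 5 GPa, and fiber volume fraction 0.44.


1/E2 = Vf/Ef + (1-Vf)/Em = 0.44/247 + 0.56/5
E2 = 8.79 GPa

8.79 GPa


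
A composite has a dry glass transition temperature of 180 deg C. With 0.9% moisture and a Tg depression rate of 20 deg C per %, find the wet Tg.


Tg_wet = Tg_dry - k*moisture = 180 - 20*0.9 = 162.0 deg C

162.0 deg C


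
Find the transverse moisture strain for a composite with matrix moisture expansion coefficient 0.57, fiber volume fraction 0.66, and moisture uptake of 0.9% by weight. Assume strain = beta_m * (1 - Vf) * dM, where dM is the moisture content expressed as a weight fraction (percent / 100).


dM = 0.9/100 = 0.009
strain = beta_m * (1-Vf) * dM = 0.57 * 0.34 * 0.009 = 0.0017442

0.0017442


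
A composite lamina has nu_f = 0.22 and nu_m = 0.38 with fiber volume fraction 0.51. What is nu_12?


nu_12 = nu_f*Vf + nu_m*(1-Vf) = 0.22*0.51 + 0.38*0.49 = 0.2984

0.2984


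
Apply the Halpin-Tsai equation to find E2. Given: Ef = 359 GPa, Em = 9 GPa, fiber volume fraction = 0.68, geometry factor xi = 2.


eta = (Ef/Em - 1)/(Ef/Em + xi) = (39.8889 - 1)/(39.8889 + 2) = 0.9284
E2 = Em*(1+xi*eta*Vf)/(1-eta*Vf) = 55.23 GPa

55.23 GPa


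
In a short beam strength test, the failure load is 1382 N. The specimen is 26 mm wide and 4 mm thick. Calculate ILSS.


ILSS = 3F/(4bh) = 3*1382/(4*26*4) = 9.97 MPa

9.97 MPa


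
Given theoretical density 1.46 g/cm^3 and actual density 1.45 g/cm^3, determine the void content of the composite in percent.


Void% = (rho_theo - rho_actual)/rho_theo * 100 = (1.46 - 1.45)/1.46 * 100 = 0.68%

0.68%


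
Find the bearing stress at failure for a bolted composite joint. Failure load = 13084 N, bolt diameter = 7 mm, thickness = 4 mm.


sigma_br = F/(d*h) = 13084/(7*4) = 467.3 MPa

467.3 MPa


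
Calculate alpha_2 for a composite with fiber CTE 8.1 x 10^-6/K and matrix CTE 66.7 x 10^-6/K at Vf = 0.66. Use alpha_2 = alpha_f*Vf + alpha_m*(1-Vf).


alpha_2 = alpha_f*Vf + alpha_m*(1-Vf) = 8.1*0.66 + 66.7*0.34 = 28.0 x 10^-6/K

28.0 x 10^-6/K


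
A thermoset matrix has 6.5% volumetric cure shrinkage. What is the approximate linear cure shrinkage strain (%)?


Linear shrinkage ≈ vol_shrink/3 = 6.5/3 = 2.167%

2.167%


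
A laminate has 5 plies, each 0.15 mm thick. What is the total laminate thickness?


h = n * t_ply = 5 * 0.15 = 0.75 mm

0.75 mm


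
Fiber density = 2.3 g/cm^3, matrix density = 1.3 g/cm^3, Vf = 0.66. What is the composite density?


rho_c = rho_f*Vf + rho_m*(1-Vf) = 2.3*0.66 + 1.3*0.34 = 1.96 g/cm^3

1.96 g/cm^3


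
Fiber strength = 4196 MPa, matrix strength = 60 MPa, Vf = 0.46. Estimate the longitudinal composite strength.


sigma_1 = sigma_f*Vf + sigma_m*(1-Vf) = 4196*0.46 + 60*0.54 = 1962.6 MPa

1962.6 MPa


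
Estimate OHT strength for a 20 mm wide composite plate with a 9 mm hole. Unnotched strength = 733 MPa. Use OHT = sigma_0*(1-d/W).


OHT = sigma_0*(1-d/W) = 733*(1-9/20) = 403.2 MPa

403.2 MPa


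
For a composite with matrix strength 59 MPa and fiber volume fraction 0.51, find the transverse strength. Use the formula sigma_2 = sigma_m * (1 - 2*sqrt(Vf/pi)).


factor = 1 - 2*sqrt(0.51/pi) = 0.1942
sigma_2 = 59 * 0.1942 = 11.46 MPa

11.46 MPa


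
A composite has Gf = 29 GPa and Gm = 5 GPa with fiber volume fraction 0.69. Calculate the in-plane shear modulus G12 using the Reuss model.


1/G12 = Vf/Gf + (1-Vf)/Gm = 0.69/29 + 0.31/5
G12 = 11.66 GPa

11.66 GPa


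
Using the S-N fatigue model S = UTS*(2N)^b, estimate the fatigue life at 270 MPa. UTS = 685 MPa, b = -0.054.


N = 0.5 * (S/UTS)^(1/b) = 0.5 * (270/685)^(1/-0.054) = 1.5364e+07 cycles

1.5364e+07 cycles


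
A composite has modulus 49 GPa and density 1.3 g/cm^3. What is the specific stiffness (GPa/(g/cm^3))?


Specific stiffness = E/rho = 49/1.3 = 37.7 GPa/(g/cm^3)

37.7 GPa/(g/cm^3)


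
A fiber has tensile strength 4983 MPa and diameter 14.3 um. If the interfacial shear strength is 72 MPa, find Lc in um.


Lc = sigma_f * d / (2 * tau_i) = 4983 * 14.3 / (2 * 72) = 494.8 um

494.8 um


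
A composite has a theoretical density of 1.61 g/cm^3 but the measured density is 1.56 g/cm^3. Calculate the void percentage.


Void% = (rho_theo - rho_actual)/rho_theo * 100 = (1.61 - 1.56)/1.61 * 100 = 3.11%

3.11%


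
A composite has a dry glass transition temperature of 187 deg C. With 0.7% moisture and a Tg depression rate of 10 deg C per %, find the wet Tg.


Tg_wet = Tg_dry - k*moisture = 187 - 10*0.7 = 180.0 deg C

180.0 deg C


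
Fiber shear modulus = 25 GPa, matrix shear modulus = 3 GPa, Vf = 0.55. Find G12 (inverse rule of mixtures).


1/G12 = Vf/Gf + (1-Vf)/Gm = 0.55/25 + 0.45/3
G12 = 5.81 GPa

5.81 GPa


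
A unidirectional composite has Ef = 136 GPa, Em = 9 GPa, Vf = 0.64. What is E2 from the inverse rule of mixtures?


1/E2 = Vf/Ef + (1-Vf)/Em = 0.64/136 + 0.36/9
E2 = 22.37 GPa

22.37 GPa


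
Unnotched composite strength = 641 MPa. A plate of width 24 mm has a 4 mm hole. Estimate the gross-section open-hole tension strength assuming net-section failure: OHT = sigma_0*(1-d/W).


OHT = sigma_0*(1-d/W) = 641*(1-4/24) = 534.2 MPa

534.2 MPa


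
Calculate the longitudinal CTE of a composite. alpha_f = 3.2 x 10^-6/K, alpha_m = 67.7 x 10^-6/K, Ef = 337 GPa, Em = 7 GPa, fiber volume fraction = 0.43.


E1 = Ef*Vf + Em*(1-Vf) = 148.9
alpha_1 = (alpha_f*Ef*Vf + alpha_m*Em*(1-Vf))/E1 = 4.93 x 10^-6/K

4.93 x 10^-6/K


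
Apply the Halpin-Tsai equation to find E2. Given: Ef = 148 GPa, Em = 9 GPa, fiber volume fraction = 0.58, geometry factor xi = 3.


eta = (Ef/Em - 1)/(Ef/Em + xi) = (16.4444 - 1)/(16.4444 + 3) = 0.7943
E2 = Em*(1+xi*eta*Vf)/(1-eta*Vf) = 39.75 GPa

39.75 GPa


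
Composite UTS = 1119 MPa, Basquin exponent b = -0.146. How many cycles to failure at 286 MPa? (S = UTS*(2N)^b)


N = 0.5 * (S/UTS)^(1/b) = 0.5 * (286/1119)^(1/-0.146) = 5714.0360 cycles

5714.0360 cycles


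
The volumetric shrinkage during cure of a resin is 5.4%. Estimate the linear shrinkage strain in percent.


Linear shrinkage ≈ vol_shrink/3 = 5.4/3 = 1.8%

1.8%


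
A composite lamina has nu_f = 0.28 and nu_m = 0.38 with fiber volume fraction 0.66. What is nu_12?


nu_12 = nu_f*Vf + nu_m*(1-Vf) = 0.28*0.66 + 0.38*0.34 = 0.314

0.314


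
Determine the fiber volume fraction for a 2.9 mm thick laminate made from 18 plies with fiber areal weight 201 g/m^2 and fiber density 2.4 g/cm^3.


Vf = n * FAW / (rho_f * h * 1000) = 18 * 201 / (2.4 * 2.9 * 1000) = 0.5198

0.5198


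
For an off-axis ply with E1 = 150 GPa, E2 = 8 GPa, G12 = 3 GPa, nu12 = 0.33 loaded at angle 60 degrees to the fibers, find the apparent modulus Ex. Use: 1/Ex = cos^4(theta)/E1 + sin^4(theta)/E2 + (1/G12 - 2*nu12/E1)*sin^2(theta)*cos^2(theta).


cos^4(60) = 0.0625, sin^4(60) = 0.5625, sin^2(60)*cos^2(60) = 0.1875
1/G12 - 2*nu12/E1 = 1/3 - 2*0.33/150 = 0.328933 GPa^-1
1/Ex = 0.0625/150 + 0.5625/8 + 0.328933*0.1875 = 0.1324042 GPa^-1
Ex = 7.55 GPa

7.55 GPa


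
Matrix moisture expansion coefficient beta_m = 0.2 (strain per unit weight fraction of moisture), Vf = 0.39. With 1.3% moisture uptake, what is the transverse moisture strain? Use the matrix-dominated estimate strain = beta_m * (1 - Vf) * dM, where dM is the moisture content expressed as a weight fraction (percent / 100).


dM = 1.3/100 = 0.013
strain = beta_m * (1-Vf) * dM = 0.2 * 0.61 * 0.013 = 0.001586

0.001586
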